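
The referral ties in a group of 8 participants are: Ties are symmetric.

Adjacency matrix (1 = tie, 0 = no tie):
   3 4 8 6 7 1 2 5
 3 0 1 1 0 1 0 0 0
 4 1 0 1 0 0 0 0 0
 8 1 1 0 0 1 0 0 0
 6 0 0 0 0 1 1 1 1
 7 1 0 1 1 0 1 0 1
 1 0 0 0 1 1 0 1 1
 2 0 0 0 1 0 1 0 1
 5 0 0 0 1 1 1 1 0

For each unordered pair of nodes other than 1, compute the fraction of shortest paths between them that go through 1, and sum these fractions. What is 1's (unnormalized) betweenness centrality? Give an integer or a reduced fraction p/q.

4/3

Pairs whose geodesics pass through 1 — 3–2: 1/3; 4–2: 2/6; 8–2: 1/3; 7–2: 1/3.
All other pairs contribute 0.
Summing the contributions gives betweenness(1) = 4/3.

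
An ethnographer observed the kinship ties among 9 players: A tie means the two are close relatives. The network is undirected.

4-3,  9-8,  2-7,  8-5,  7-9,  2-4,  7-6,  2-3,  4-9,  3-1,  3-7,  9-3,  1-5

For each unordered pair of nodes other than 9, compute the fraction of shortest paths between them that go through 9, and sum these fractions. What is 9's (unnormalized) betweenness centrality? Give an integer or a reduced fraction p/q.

43/6

Pairs whose geodesics pass through 9 — 7–4: 1/3; 7–5: 1/2; 7–8: 1; 4–6: 1/3; 4–5: 1/2; 4–8: 1; 3–8: 1; 2–8: 3/3; 6–5: 1/2; 6–8: 1.
All other pairs contribute 0.
Summing the contributions gives betweenness(9) = 43/6.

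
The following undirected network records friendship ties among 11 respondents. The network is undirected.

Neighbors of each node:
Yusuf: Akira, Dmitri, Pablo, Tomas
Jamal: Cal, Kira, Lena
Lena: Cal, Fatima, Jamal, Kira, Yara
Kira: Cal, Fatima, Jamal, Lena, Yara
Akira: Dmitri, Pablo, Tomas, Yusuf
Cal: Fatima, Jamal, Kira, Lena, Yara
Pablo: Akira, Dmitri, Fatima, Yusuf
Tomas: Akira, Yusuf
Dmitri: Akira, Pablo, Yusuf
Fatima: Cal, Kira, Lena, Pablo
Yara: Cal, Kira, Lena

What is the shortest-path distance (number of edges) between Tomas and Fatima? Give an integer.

3

One shortest route is Tomas – Yusuf – Pablo – Fatima, which uses 3 edges, and at distance 2 from Tomas we only reach {Dmitri, Pablo}, which does not include Fatima. So d(Tomas,Fatima) = 3.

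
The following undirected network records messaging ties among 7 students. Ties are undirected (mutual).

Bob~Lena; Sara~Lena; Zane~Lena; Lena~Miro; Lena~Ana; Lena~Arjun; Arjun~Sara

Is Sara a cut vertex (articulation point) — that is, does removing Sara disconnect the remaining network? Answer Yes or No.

Even without Sara, every remaining node can still reach every other (the residual graph is connected), so Sara is not a cut vertex.

No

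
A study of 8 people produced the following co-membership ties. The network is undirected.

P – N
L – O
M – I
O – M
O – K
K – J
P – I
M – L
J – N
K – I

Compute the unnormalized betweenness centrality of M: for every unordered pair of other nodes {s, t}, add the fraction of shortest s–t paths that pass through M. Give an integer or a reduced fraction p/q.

7/2

Pairs whose geodesics pass through M — L–N: 1/2; L–P: 1; L–I: 1; O–P: 1/2; O–I: 1/2.
All other pairs contribute 0.
Summing the contributions gives betweenness(M) = 7/2.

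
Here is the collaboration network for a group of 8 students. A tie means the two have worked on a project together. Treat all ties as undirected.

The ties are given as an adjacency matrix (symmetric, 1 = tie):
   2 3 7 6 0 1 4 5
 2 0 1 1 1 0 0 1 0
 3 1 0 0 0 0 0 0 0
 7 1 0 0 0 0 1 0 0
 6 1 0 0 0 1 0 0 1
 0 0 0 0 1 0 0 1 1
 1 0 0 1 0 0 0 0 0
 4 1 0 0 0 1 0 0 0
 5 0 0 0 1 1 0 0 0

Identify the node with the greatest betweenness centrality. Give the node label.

Unnormalized betweenness of each node: 0:3/2, 1:0, 2:29/2, 3:0, 4:2, 5:0, 6:6, 7:6.
2 has the largest value, 29/2, making it the main broker — the node through which the most shortest paths run.

2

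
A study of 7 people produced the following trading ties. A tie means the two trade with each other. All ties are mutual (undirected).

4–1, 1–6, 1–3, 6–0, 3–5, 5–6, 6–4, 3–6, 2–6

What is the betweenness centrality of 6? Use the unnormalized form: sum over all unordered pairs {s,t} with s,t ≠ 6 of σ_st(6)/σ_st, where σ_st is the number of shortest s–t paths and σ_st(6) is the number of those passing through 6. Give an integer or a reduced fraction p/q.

11

Pairs whose geodesics pass through 6 — 2–5: 1; 2–4: 1; 2–1: 1; 2–0: 1; 2–3: 1; 5–4: 1; 5–1: 1/2; 5–0: 1; 4–0: 1; 4–3: 1/2; 1–0: 1; 0–3: 1.
All other pairs contribute 0.
Summing the contributions gives betweenness(6) = 11.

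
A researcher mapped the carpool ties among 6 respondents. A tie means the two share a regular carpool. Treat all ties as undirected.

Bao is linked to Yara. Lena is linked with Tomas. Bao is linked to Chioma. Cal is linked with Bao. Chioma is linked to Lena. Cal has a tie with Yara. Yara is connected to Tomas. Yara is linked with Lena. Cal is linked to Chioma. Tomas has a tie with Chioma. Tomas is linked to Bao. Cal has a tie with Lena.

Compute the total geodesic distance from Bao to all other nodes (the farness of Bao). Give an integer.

Distances from Bao: Cal:1, Chioma:1, Lena:2, Tomas:1, Yara:1.
Sum = 1 + 1 + 2 + 1 + 1 = 6.

6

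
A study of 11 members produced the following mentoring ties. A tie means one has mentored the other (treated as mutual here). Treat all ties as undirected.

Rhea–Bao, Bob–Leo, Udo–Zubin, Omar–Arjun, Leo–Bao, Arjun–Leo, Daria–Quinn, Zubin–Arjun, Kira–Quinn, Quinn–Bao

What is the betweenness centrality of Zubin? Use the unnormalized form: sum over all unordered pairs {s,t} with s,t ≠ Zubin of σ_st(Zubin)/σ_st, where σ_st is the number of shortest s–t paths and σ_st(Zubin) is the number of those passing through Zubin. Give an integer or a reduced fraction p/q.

9

Pairs whose geodesics pass through Zubin — Udo–Arjun: 1; Udo–Omar: 1; Udo–Quinn: 1; Udo–Daria: 1; Udo–Bob: 1; Udo–Leo: 1; Udo–Rhea: 1; Udo–Bao: 1; Udo–Kira: 1.
All other pairs contribute 0.
Summing the contributions gives betweenness(Zubin) = 9.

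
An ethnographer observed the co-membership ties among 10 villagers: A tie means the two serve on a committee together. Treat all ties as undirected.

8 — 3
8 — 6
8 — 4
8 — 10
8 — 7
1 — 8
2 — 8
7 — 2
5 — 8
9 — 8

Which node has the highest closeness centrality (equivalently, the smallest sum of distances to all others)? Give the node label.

8

Farness (sum of distances to all others) for each node — 1:17, 2:16, 3:17, 4:17, 5:17, 6:17, 7:16, 8:9, 9:17, 10:17.
The smallest farness is 9, for 8, so 8 has the highest closeness.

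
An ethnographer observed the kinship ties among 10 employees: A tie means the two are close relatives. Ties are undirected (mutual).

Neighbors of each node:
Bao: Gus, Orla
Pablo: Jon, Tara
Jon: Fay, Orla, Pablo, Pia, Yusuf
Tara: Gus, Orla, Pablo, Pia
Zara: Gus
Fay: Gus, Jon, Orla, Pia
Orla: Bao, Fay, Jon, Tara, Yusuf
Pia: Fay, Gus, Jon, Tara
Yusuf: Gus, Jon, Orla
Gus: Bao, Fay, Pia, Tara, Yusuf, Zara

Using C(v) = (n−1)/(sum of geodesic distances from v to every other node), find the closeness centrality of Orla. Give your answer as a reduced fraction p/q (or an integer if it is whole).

9/14

Distances from Orla: Bao:1, Fay:1, Gus:2, Jon:1, Pablo:2, Pia:2, Tara:1, Yusuf:1, Zara:3. Sum = 14.
n = 10, so closeness = 9/14.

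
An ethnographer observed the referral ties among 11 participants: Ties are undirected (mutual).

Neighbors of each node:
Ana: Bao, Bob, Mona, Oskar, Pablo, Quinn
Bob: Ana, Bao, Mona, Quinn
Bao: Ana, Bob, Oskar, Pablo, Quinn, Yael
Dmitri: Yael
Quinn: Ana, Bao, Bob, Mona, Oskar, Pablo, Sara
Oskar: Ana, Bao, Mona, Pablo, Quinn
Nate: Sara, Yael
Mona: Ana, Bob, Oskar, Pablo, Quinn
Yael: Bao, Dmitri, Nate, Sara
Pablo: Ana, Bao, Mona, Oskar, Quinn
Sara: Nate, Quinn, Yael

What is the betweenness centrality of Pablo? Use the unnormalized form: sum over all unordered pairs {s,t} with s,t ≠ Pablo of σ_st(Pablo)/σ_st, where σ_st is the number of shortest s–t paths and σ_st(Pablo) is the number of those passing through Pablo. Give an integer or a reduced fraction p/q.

8/15

Pairs whose geodesics pass through Pablo — Mona–Bao: 1/5; Mona–Dmitri: 1/6; Mona–Yael: 1/6.
All other pairs contribute 0.
Summing the contributions gives betweenness(Pablo) = 8/15.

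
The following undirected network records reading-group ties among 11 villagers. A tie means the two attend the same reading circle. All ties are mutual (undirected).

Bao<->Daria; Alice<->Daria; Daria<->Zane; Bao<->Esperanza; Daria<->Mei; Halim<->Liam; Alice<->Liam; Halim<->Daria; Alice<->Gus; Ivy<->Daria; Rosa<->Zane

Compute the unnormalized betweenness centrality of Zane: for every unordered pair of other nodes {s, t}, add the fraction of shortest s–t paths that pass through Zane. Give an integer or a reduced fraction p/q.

Pairs whose geodesics pass through Zane — Esperanza–Rosa: 1; Bao–Rosa: 1; Daria–Rosa: 1; Ivy–Rosa: 1; Liam–Rosa: 2/2; Rosa–Mei: 1; Rosa–Halim: 1; Rosa–Gus: 1; Rosa–Alice: 1.
All other pairs contribute 0.
Summing the contributions gives betweenness(Zane) = 9.

9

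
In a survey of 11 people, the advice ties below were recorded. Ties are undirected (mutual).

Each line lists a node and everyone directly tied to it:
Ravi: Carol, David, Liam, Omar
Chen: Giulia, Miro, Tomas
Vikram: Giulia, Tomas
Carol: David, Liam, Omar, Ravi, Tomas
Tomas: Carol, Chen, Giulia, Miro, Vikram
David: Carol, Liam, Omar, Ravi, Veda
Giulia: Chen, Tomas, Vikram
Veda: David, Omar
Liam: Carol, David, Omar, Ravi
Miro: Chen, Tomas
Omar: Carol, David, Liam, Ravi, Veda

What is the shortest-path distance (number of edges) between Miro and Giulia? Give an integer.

2

One shortest route is Miro – Tomas – Giulia, which uses 2 edges, and Miro and Giulia are not directly tied, so nothing shorter exists. So d(Miro,Giulia) = 2.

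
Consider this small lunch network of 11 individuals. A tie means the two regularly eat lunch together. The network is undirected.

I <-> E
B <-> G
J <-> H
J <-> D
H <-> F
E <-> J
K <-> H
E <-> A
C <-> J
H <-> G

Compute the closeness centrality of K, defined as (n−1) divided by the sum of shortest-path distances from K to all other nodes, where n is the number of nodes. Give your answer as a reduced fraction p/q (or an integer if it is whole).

Distances from K: A:4, B:3, C:3, D:3, E:3, F:2, G:2, H:1, I:4, J:2. Sum = 27.
n = 11, so closeness = 10/27.

10/27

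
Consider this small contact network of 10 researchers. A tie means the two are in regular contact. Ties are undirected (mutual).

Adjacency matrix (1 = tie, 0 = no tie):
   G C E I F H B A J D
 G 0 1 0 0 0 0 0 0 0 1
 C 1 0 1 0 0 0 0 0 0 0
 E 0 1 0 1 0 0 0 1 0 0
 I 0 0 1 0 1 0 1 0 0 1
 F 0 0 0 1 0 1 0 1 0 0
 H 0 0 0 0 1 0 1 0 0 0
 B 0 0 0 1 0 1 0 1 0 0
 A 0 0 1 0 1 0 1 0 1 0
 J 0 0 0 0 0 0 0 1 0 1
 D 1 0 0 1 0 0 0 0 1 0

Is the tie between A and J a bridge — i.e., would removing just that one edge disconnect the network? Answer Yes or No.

Even without that edge, A still reaches J via A – E – I – D – J, so the network stays connected. Not a bridge.

No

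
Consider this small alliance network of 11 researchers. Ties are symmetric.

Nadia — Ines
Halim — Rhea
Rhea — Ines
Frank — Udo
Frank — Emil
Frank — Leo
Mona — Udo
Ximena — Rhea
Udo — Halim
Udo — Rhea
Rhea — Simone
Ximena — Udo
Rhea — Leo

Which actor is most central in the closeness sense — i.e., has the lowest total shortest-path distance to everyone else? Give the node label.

Rhea

Farness (sum of distances to all others) for each node — Emil:30, Frank:21, Halim:20, Ines:22, Leo:20, Mona:25, Nadia:31, Rhea:15, Simone:24, Udo:16, Ximena:20.
The smallest farness is 15, for Rhea, so Rhea has the highest closeness.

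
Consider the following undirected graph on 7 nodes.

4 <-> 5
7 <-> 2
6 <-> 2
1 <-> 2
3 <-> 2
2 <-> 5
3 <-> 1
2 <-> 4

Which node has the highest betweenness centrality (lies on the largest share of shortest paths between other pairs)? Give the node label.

2

Unnormalized betweenness of each node: 1:0, 2:13, 3:0, 4:0, 5:0, 6:0, 7:0.
2 has the largest value, 13, making it the main broker — the node through which the most shortest paths run.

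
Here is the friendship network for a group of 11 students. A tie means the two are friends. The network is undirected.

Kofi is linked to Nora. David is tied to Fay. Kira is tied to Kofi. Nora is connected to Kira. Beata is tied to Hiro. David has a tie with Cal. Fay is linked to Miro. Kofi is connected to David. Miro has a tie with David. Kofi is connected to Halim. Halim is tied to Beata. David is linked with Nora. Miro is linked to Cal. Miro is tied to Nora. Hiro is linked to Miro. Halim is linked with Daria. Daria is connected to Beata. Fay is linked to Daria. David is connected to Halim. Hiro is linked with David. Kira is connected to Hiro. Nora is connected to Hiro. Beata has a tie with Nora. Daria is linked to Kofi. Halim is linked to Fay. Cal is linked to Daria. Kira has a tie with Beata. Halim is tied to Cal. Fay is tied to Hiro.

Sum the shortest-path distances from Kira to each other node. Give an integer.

Distances from Kira: Beata:1, Cal:3, Daria:2, David:2, Fay:2, Halim:2, Hiro:1, Kofi:1, Miro:2, Nora:1.
Sum = 1 + 3 + 2 + 2 + 2 + 2 + 1 + 1 + 2 + 1 = 17.

17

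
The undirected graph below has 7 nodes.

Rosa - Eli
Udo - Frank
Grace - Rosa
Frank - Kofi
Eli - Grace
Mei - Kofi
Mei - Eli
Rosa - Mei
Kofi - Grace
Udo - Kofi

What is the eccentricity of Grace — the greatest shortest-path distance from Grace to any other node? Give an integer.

2

Distances from Grace: Eli:1, Frank:2, Kofi:1, Mei:2, Rosa:1, Udo:2.
The largest is 2 (to Udo, Frank, and Mei), so the eccentricity of Grace is 2.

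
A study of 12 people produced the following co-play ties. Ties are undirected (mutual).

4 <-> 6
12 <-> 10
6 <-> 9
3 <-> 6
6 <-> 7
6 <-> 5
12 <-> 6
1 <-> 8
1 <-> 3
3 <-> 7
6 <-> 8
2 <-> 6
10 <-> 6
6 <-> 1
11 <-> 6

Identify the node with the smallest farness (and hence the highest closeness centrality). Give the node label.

6

Farness (sum of distances to all others) for each node — 1:19, 2:21, 3:19, 4:21, 5:21, 6:11, 7:20, 8:20, 9:21, 10:20, 11:21, 12:20.
The smallest farness is 11, for 6, so 6 has the highest closeness.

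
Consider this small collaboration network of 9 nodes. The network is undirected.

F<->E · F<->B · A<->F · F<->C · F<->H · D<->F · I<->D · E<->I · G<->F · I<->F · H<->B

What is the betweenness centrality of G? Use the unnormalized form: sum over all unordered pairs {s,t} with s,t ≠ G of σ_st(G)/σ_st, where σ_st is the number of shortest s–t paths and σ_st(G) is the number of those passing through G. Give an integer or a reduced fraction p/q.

No shortest path between any pair of other nodes passes through G.
Summing the contributions gives betweenness(G) = 0.

0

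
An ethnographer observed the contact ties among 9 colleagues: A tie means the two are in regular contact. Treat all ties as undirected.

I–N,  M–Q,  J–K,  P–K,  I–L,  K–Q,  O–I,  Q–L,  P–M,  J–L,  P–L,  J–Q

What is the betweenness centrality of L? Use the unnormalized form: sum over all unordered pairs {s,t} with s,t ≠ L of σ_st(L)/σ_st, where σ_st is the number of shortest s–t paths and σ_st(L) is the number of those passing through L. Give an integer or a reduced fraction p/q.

95/6

Pairs whose geodesics pass through L — I–P: 1; I–K: 3/3; I–Q: 1; I–M: 2/2; I–J: 1; O–P: 1; O–K: 3/3; O–Q: 1; O–M: 2/2; O–J: 1; N–P: 1; N–K: 3/3; N–Q: 1; N–M: 2/2 … (+3 more pairs).
All other pairs contribute 0.
Summing the contributions gives betweenness(L) = 95/6.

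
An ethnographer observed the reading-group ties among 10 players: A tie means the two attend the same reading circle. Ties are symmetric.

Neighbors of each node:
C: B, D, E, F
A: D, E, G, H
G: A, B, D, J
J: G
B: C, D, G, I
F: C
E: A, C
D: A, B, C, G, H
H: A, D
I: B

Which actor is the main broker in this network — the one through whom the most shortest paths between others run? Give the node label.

Unnormalized betweenness of each node: A:9/2, B:10, C:21/2, D:9, E:1, F:0, G:9, H:0, I:0, J:0.
C has the largest value, 21/2, making it the main broker — the node through which the most shortest paths run.

C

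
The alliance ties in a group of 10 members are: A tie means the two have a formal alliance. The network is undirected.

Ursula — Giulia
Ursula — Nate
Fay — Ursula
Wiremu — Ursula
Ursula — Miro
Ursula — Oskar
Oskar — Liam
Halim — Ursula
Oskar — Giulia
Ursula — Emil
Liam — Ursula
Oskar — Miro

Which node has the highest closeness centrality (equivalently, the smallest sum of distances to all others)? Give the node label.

Farness (sum of distances to all others) for each node — Emil:17, Fay:17, Giulia:16, Halim:17, Liam:16, Miro:16, Nate:17, Oskar:14, Ursula:9, Wiremu:17.
The smallest farness is 9, for Ursula, so Ursula has the highest closeness.

Ursula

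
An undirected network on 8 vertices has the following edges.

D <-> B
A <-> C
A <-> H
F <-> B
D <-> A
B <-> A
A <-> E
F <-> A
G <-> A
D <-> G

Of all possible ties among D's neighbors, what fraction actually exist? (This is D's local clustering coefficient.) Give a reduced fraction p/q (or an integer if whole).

2/3

D's neighbors: A, B, and G (k = 3).
Possible neighbor pairs: C(3,2) = 3. Edges among them: A–B, A–G → e = 2.
Clustering(D) = 2/3.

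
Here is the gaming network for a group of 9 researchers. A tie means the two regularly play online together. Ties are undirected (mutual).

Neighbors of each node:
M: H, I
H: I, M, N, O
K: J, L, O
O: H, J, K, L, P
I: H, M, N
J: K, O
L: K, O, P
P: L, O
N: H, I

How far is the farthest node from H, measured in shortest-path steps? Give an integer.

Distances from H: I:1, J:2, K:2, L:2, M:1, N:1, O:1, P:2.
The largest is 2 (to L, K, P, and J), so the eccentricity of H is 2.

2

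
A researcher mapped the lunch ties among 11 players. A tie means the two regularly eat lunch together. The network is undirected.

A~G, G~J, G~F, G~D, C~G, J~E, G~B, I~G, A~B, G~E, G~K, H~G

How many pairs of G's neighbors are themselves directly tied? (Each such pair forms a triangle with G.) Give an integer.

G's neighbors: A, B, C, D, E, F, H, I, J, and K.
Neighbor pairs that are themselves tied: G–A–B; G–E–J. Each forms one triangle with G, for 2 in total.

2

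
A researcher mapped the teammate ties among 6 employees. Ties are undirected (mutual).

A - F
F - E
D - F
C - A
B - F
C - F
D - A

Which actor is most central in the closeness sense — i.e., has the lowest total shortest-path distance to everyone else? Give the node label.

F

Farness (sum of distances to all others) for each node — A:7, B:9, C:8, D:8, E:9, F:5.
The smallest farness is 5, for F, so F has the highest closeness.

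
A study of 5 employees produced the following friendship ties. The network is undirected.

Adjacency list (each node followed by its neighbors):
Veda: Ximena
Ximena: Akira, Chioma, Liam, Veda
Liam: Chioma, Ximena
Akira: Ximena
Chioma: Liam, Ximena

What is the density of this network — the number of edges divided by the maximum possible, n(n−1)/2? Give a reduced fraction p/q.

1/2

There are 5 edges and 5 nodes, so the maximum possible is C(5,2) = 10.
Density = 5/10 = 1/2.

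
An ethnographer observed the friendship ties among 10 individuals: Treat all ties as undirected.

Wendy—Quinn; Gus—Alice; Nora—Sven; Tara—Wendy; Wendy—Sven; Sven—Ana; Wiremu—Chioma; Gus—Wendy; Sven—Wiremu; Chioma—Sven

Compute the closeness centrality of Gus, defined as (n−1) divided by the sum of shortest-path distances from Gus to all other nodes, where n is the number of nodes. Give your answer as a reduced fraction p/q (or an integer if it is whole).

9/20

Distances from Gus: Alice:1, Ana:3, Chioma:3, Nora:3, Quinn:2, Sven:2, Tara:2, Wendy:1, Wiremu:3. Sum = 20.
n = 10, so closeness = 9/20.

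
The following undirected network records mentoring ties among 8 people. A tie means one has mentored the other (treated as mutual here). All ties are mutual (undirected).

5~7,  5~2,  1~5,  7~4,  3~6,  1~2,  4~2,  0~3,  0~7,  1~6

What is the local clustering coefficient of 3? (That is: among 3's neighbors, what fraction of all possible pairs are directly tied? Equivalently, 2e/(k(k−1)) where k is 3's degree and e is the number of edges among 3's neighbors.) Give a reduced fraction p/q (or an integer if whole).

0

3's neighbors: 0 and 6 (k = 2).
Possible neighbor pairs: C(2,2) = 1. Edges among them: none → e = 0.
Clustering(3) = 0/1.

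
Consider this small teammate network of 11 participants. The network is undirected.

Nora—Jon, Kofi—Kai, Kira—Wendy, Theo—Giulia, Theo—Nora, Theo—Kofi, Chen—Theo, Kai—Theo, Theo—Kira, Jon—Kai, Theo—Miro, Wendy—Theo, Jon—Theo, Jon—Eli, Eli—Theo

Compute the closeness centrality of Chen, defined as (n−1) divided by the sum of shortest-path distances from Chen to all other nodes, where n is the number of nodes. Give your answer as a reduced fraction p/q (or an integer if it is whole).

10/19

Distances from Chen: Eli:2, Giulia:2, Jon:2, Kai:2, Kira:2, Kofi:2, Miro:2, Nora:2, Theo:1, Wendy:2. Sum = 19.
n = 11, so closeness = 10/19.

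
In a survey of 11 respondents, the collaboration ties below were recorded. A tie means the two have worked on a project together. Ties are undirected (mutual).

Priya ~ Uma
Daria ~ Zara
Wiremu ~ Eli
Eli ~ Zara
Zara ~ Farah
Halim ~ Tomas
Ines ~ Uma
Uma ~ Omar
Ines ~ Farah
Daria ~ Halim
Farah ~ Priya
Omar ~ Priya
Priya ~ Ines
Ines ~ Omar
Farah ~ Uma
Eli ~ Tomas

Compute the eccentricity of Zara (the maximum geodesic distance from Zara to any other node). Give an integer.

Distances from Zara: Daria:1, Eli:1, Farah:1, Halim:2, Ines:2, Omar:3, Priya:2, Tomas:2, Uma:2, Wiremu:2.
The largest is 3 (to Omar), so the eccentricity of Zara is 3.

3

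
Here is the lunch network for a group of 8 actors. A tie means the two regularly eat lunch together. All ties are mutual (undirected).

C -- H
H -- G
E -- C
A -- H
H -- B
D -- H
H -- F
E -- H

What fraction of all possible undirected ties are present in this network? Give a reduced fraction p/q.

There are 8 edges and 8 nodes, so the maximum possible is C(8,2) = 28.
Density = 8/28 = 2/7.

2/7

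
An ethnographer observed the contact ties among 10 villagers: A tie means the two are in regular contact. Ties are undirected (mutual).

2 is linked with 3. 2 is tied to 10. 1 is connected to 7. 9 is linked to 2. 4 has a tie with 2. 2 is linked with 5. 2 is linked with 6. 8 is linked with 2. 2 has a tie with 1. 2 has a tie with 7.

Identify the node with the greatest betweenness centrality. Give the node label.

Unnormalized betweenness of each node: 1:0, 2:35, 3:0, 4:0, 5:0, 6:0, 7:0, 8:0, 9:0, 10:0.
2 has the largest value, 35, making it the main broker — the node through which the most shortest paths run.

2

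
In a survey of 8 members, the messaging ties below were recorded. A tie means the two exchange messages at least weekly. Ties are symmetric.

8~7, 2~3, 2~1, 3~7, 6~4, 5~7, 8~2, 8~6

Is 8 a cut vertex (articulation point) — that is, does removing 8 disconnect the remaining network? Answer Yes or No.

Removing 8 leaves {1, 2, 3, 5, and 7} with no path to {4 and 6}, so the network splits into 2 components. 8 is a cut vertex.

Yes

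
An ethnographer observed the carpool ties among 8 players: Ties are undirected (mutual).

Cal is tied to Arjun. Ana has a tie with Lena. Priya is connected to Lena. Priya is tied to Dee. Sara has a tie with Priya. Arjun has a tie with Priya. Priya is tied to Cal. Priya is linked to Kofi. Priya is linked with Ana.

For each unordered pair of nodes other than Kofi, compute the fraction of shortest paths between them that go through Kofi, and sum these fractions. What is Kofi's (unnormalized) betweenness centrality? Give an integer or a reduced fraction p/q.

0

No shortest path between any pair of other nodes passes through Kofi.
Summing the contributions gives betweenness(Kofi) = 0.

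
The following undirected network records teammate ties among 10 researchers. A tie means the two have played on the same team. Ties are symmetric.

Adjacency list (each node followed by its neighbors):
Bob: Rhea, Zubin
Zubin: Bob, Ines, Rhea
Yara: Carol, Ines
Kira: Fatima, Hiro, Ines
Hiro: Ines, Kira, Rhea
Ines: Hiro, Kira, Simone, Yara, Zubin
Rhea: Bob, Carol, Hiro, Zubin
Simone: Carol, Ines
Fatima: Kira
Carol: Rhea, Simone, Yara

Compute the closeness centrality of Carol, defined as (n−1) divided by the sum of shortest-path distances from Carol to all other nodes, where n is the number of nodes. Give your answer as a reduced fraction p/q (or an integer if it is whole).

Distances from Carol: Bob:2, Fatima:4, Hiro:2, Ines:2, Kira:3, Rhea:1, Simone:1, Yara:1, Zubin:2. Sum = 18.
n = 10, so closeness = 9/18 = 1/2.

1/2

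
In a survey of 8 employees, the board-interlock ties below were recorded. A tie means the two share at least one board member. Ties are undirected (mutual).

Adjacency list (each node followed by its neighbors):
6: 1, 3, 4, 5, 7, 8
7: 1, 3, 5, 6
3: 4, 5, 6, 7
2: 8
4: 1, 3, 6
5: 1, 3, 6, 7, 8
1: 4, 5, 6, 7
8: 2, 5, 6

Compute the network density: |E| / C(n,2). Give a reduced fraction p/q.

15/28

There are 15 edges and 8 nodes, so the maximum possible is C(8,2) = 28.
Density = 15/28.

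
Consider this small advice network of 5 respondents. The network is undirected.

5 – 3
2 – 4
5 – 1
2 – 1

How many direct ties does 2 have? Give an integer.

2 is directly tied to 1 and 4. That is 2 neighbors, so the degree of 2 is 2.

2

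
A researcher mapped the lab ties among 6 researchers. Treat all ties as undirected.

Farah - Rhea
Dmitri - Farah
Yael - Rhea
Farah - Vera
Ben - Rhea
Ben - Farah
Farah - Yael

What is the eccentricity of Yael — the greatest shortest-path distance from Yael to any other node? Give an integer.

2

Distances from Yael: Ben:2, Dmitri:2, Farah:1, Rhea:1, Vera:2.
The largest is 2 (to Dmitri, Ben, and Vera), so the eccentricity of Yael is 2.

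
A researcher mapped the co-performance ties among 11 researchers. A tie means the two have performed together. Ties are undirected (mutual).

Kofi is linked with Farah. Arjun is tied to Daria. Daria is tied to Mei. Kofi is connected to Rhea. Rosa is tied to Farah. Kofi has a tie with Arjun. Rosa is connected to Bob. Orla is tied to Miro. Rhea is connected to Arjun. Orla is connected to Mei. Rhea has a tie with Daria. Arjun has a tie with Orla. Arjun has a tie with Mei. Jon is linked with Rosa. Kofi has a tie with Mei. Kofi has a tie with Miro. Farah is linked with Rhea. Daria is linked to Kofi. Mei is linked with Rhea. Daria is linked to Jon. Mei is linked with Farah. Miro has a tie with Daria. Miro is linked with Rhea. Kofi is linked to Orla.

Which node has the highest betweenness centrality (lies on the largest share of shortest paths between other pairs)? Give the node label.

Farah

Unnormalized betweenness of each node: Arjun:3/4, Bob:0, Daria:23/3, Farah:65/6, Jon:19/6, Kofi:61/12, Mei:41/12, Miro:3/4, Orla:1/2, Rhea:17/6, Rosa:10.
Farah has the largest value, 65/6, making it the main broker — the node through which the most shortest paths run.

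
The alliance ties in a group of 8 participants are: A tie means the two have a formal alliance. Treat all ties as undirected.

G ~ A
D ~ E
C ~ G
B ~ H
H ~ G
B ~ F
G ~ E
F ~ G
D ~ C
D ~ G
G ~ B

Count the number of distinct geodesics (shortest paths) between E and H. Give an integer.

1

The shortest distance is 2, and the only length-2 path is E–G–H. So there is exactly 1 shortest path.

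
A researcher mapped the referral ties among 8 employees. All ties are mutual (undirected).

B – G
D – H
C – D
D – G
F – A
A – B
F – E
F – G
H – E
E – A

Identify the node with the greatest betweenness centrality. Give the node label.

Unnormalized betweenness of each node: A:2, B:7/6, C:0, D:15/2, E:19/6, F:13/6, G:19/3, H:8/3.
D has the largest value, 15/2, making it the main broker — the node through which the most shortest paths run.

D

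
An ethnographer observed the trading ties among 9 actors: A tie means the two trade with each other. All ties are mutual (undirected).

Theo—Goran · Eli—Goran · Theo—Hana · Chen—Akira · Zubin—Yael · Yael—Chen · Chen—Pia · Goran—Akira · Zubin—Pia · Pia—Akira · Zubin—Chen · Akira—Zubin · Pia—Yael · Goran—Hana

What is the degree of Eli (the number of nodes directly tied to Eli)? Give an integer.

1

Eli is directly tied to Goran. That is 1 neighbor, so the degree of Eli is 1.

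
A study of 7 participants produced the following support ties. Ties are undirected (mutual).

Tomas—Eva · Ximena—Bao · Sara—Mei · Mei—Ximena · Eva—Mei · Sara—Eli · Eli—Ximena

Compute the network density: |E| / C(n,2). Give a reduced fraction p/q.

1/3

There are 7 edges and 7 nodes, so the maximum possible is C(7,2) = 21.
Density = 7/21 = 1/3.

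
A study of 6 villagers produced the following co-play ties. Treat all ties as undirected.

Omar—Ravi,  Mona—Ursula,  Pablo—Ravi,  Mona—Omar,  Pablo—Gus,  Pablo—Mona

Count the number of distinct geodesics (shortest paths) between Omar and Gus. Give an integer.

The shortest distance is 3. The length-3 paths are: Omar–Ravi–Pablo–Gus; Omar–Mona–Pablo–Gus.
That gives 2 distinct shortest paths.

2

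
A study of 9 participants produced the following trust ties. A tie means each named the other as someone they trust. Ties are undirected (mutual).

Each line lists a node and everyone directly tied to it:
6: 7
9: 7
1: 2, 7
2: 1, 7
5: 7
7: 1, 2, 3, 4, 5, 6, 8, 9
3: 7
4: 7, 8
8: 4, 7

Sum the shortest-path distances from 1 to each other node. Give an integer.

Distances from 1: 2:1, 3:2, 4:2, 5:2, 6:2, 7:1, 8:2, 9:2.
Sum = 1 + 2 + 2 + 2 + 2 + 1 + 2 + 2 = 14.

14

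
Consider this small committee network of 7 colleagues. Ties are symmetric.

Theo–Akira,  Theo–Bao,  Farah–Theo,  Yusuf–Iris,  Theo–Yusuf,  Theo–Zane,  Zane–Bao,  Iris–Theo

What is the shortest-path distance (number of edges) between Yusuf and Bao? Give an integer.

One shortest route is Yusuf – Theo – Bao, which uses 2 edges, and Yusuf and Bao are not directly tied, so nothing shorter exists. So d(Yusuf,Bao) = 2.

2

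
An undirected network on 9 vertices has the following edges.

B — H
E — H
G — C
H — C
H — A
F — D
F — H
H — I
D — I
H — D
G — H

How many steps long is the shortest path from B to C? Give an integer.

One shortest route is B – H – C, which uses 2 edges, and B and C are not directly tied, so nothing shorter exists. So d(B,C) = 2.

2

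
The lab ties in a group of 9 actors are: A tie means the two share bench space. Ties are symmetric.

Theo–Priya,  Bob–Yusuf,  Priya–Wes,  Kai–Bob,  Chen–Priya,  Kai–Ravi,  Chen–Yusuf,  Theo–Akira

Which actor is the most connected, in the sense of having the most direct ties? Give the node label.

Priya

Degrees — Akira:1, Bob:2, Chen:2, Kai:2, Priya:3, Ravi:1, Theo:2, Wes:1, Yusuf:2.
The maximum is 3, attained only by Priya.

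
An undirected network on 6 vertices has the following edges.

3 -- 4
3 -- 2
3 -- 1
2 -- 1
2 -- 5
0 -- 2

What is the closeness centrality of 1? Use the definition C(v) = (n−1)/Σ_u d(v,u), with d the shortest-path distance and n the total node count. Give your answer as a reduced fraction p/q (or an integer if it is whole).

Distances from 1: 0:2, 2:1, 3:1, 4:2, 5:2. Sum = 8.
n = 6, so closeness = 5/8.

5/8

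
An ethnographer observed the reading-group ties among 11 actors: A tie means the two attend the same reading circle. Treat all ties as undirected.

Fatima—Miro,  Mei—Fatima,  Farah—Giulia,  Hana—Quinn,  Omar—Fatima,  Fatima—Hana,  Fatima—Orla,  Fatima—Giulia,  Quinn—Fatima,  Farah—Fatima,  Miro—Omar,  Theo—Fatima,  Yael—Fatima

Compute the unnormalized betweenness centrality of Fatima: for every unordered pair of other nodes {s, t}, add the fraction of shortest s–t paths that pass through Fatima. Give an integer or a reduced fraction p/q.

42

Pairs whose geodesics pass through Fatima — Theo–Orla: 1; Theo–Miro: 1; Theo–Quinn: 1; Theo–Omar: 1; Theo–Yael: 1; Theo–Giulia: 1; Theo–Mei: 1; Theo–Farah: 1; Theo–Hana: 1; Orla–Miro: 1; Orla–Quinn: 1; Orla–Omar: 1; Orla–Yael: 1; Orla–Giulia: 1 … (+28 more pairs).
All other pairs contribute 0.
Summing the contributions gives betweenness(Fatima) = 42.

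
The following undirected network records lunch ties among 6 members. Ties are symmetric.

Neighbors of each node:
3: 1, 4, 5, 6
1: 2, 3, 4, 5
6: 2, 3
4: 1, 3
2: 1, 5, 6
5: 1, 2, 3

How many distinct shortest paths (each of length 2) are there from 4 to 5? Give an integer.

The shortest distance is 2. The length-2 paths are: 4–1–5; 4–3–5.
That gives 2 distinct shortest paths.

2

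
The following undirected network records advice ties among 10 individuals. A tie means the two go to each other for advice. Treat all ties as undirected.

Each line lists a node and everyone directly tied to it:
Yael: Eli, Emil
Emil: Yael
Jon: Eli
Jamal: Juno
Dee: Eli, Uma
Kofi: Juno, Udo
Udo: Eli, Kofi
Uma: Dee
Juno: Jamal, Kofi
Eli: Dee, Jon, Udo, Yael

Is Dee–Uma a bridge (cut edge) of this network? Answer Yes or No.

Yes

Without the Dee–Uma edge there is no alternate route between Dee and Uma, so the network disconnects. It is a bridge.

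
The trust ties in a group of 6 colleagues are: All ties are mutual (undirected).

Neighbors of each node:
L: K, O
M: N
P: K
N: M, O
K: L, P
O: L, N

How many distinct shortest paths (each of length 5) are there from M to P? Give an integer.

The shortest distance is 5, and the only length-5 path is M–N–O–L–K–P. So there is exactly 1 shortest path.

1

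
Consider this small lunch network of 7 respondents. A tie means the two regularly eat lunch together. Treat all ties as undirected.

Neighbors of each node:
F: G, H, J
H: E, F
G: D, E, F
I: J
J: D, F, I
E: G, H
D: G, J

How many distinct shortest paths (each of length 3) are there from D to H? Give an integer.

3

The shortest distance is 3. The length-3 paths are: D–G–F–H; D–J–F–H; D–G–E–H.
That gives 3 distinct shortest paths.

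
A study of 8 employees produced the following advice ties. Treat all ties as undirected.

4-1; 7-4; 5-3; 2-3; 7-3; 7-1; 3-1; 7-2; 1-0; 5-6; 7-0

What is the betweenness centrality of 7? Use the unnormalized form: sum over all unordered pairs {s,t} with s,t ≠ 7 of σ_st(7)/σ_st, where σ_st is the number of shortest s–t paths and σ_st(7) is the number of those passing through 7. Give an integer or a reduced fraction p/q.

6

Pairs whose geodesics pass through 7 — 3–4: 1/2; 3–0: 1/2; 6–4: 1/2; 6–0: 1/2; 5–4: 1/2; 5–0: 1/2; 2–1: 1/2; 2–4: 1; 2–0: 1; 4–0: 1/2.
All other pairs contribute 0.
Summing the contributions gives betweenness(7) = 6.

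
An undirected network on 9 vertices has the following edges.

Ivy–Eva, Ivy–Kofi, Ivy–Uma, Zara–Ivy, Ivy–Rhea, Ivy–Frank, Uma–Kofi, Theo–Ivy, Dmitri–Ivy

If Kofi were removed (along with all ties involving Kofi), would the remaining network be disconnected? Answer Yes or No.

Even without Kofi, every remaining node can still reach every other (the residual graph is connected), so Kofi is not a cut vertex.

No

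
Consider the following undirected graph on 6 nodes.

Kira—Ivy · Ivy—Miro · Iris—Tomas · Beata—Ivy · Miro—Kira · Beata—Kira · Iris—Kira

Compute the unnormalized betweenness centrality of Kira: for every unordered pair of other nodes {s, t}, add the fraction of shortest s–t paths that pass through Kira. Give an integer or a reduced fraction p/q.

13/2

Pairs whose geodesics pass through Kira — Iris–Beata: 1; Iris–Ivy: 1; Iris–Miro: 1; Tomas–Beata: 1; Tomas–Ivy: 1; Tomas–Miro: 1; Beata–Miro: 1/2.
All other pairs contribute 0.
Summing the contributions gives betweenness(Kira) = 13/2.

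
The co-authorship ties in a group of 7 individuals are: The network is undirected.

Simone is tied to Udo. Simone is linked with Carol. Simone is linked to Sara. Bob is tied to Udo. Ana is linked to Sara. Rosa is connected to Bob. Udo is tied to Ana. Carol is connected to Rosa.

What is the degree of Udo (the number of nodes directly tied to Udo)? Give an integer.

3

Udo is directly tied to Ana, Bob, and Simone. That is 3 neighbors, so the degree of Udo is 3.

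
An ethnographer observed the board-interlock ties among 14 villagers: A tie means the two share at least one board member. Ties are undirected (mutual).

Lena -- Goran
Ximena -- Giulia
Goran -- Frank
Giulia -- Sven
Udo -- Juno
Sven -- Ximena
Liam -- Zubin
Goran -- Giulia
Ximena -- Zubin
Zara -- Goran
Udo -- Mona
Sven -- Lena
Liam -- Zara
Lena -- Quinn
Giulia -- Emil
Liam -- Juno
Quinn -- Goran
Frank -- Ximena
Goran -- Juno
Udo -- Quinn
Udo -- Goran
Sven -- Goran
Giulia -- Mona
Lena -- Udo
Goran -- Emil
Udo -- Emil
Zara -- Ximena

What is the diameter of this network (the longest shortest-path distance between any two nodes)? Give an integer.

Eccentricity of each node (its greatest distance to any other): Emil:3, Frank:3, Giulia:3, Goran:3, Juno:3, Lena:3, Liam:3, Mona:3, Quinn:4, Sven:3, Udo:3, Ximena:3, Zara:3, Zubin:4.
The maximum eccentricity is 4, realized for instance by the pair Quinn–Zubin via Quinn – Udo – Juno – Liam – Zubin. So the diameter is 4.

4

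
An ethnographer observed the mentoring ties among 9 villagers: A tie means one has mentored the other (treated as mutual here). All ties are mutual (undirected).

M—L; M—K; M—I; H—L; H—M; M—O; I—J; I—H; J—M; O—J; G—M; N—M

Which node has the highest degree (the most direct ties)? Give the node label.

M

Degrees — G:1, H:3, I:3, J:3, K:1, L:2, M:8, N:1, O:2.
The maximum is 8, attained only by M.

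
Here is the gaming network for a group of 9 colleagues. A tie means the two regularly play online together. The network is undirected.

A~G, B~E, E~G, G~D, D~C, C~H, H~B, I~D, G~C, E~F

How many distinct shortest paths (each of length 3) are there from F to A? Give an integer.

The shortest distance is 3, and the only length-3 path is F–E–G–A. So there is exactly 1 shortest path.

1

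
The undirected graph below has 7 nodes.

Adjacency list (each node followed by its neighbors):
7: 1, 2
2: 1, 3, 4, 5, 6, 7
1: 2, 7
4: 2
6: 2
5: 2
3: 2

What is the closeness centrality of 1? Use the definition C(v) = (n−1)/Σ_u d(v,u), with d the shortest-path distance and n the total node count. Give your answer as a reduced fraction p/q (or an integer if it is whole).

Distances from 1: 2:1, 3:2, 4:2, 5:2, 6:2, 7:1. Sum = 10.
n = 7, so closeness = 6/10 = 3/5.

3/5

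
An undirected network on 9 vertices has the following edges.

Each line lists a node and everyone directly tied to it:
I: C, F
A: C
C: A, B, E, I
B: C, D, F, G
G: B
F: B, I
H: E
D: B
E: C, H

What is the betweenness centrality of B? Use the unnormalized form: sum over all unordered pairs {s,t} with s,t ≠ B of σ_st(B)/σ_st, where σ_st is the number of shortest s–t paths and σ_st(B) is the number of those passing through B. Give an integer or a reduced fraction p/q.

15

Pairs whose geodesics pass through B — A–G: 1; A–F: 1/2; A–D: 1; G–F: 1; G–E: 1; G–H: 1; G–D: 1; G–I: 2/2; G–C: 1; F–E: 1/2; F–H: 1/2; F–D: 1; F–C: 1/2; E–D: 1 … (+3 more pairs).
All other pairs contribute 0.
Summing the contributions gives betweenness(B) = 15.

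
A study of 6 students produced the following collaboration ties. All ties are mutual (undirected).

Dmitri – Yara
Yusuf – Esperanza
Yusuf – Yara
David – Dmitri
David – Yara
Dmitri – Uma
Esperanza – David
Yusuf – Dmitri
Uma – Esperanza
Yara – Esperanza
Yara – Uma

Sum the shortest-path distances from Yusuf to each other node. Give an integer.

Distances from Yusuf: David:2, Dmitri:1, Esperanza:1, Uma:2, Yara:1.
Sum = 2 + 1 + 1 + 2 + 1 = 7.

7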